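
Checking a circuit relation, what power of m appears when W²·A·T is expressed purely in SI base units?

W = J/s (power = energy per time),
    = kg·m²·s⁻³.
So W² = kg²·m⁴·s⁻⁶.
T = Wb/m² (flux density = flux per area),
    = kg·s⁻²·A⁻¹.
Combining: W²·A·T = (kg²·m⁴·s⁻⁶) · A · (kg·s⁻²·A⁻¹) = kg³·m⁴·s⁻⁸.
The exponent of m is 4.

4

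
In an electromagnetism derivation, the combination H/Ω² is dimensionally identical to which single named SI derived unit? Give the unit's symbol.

H = kg·m²·s⁻²·A⁻².
Ω = kg·m²·s⁻³·A⁻².
So Ω⁻² = kg⁻²·m⁻⁴·s⁶·A⁴.
Combining: H·Ω⁻² = (kg·m²·s⁻²·A⁻²) · (kg⁻²·m⁻⁴·s⁶·A⁴) = kg⁻¹·m⁻²·s⁴·A².
kg⁻¹·m⁻²·s⁴·A² is the base-SI form of the farad.

F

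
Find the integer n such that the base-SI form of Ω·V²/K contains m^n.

Ω = V/A (resistance = voltage per current),
    = kg·m²·s⁻³·A⁻².
V = W/A (potential = power per current),
    = kg·m²·s⁻³·A⁻¹.
So V² = kg²·m⁴·s⁻⁶·A⁻².
Combining: K⁻¹·Ω·V² = K⁻¹ · (kg·m²·s⁻³·A⁻²) · (kg²·m⁴·s⁻⁶·A⁻²) = kg³·m⁶·s⁻⁹·A⁻⁴·K⁻¹.
The exponent of m is 6.

6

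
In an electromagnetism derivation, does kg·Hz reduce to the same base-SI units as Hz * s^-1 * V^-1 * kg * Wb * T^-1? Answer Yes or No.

Left side:
  Hz = 1/s = s⁻¹ (frequency is cycles per second).
  Combining: kg·Hz = kg · s⁻¹ = kg·s⁻¹.
Right side:
  Hz = 1/s = s⁻¹ (frequency is cycles per second).
  V = W/A (potential = power per current),
      = kg·m²·s⁻³·A⁻¹.
  So V⁻¹ = kg⁻¹·m⁻²·s³·A.
  Wb = V·s (flux: a volt is a weber per second),
      = kg·m²·s⁻²·A⁻¹.
  T = Wb/m² (flux density = flux per area),
      = kg·s⁻²·A⁻¹.
  So T⁻¹ = kg⁻¹·s²·A.
  Combining: Hz·s⁻¹·V⁻¹·kg·Wb·T⁻¹ = s⁻¹ · s⁻¹ · (kg⁻¹·m⁻²·s³·A) · kg · (kg·m²·s⁻²·A⁻¹) · (kg⁻¹·s²·A) = s·A.
Left is kg·s⁻¹; right is s·A — different.

No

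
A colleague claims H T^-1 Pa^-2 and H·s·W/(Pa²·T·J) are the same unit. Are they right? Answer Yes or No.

Yes

Left side:
  H = Wb/A (inductance = flux per current),
      = kg·m²·s⁻²·A⁻².
  T = Wb/m² (flux density = flux per area),
      = kg·s⁻²·A⁻¹.
  So T⁻¹ = kg⁻¹·s²·A.
  Pa = N/m² (pressure = force per area),
      = kg·m⁻¹·s⁻².
  So Pa⁻² = kg⁻²·m²·s⁴.
  Combining: H·T⁻¹·Pa⁻² = (kg·m²·s⁻²·A⁻²) · (kg⁻¹·s²·A) · (kg⁻²·m²·s⁴) = kg⁻²·m⁴·s⁴·A⁻¹.
Right side:
  Pa = N/m² (pressure = force per area),
      = kg·m⁻¹·s⁻².
  So Pa⁻² = kg⁻²·m²·s⁴.
  H = Wb/A (inductance = flux per current),
      = kg·m²·s⁻²·A⁻².
  T = Wb/m² (flux density = flux per area),
      = kg·s⁻²·A⁻¹.
  So T⁻¹ = kg⁻¹·s²·A.
  J = N·m (work = force × distance),
      = kg·m²·s⁻².
  So J⁻¹ = kg⁻¹·m⁻²·s².
  W = J/s (power = energy per time),
      = kg·m²·s⁻³.
  Combining: Pa⁻²·H·T⁻¹·J⁻¹·s·W = (kg⁻²·m²·s⁴) · (kg·m²·s⁻²·A⁻²) · (kg⁻¹·s²·A) · (kg⁻¹·m⁻²·s²) · s · (kg·m²·s⁻³) = kg⁻²·m⁴·s⁴·A⁻¹.
Both reduce to kg⁻²·m⁴·s⁴·A⁻¹.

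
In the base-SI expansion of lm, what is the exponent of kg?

lm = cd.
The exponent of kg is 0.

0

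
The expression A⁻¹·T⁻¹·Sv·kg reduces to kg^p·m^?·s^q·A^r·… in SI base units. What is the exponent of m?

T = Wb/m² (flux density = flux per area),
    = kg·s⁻²·A⁻¹.
So T⁻¹ = kg⁻¹·s²·A.
Sv = J/kg (equivalent dose = energy per mass),
    = m²·s⁻².
Combining: A⁻¹·T⁻¹·Sv·kg = A⁻¹ · (kg⁻¹·s²·A) · (m²·s⁻²) · kg = m².
The exponent of m is 2.

2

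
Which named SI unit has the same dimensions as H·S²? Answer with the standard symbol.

F

H = kg·m²·s⁻²·A⁻².
S = kg⁻¹·m⁻²·s³·A².
So S² = kg⁻²·m⁻⁴·s⁶·A⁴.
Combining: H·S² = (kg·m²·s⁻²·A⁻²) · (kg⁻²·m⁻⁴·s⁶·A⁴) = kg⁻¹·m⁻²·s⁴·A².
kg⁻¹·m⁻²·s⁴·A² is the base-SI form of the farad.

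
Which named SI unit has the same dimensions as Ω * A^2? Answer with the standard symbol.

W

Ω = V/A (resistance = voltage per current),
    = kg·m²·s⁻³·A⁻².
Combining: Ω·A² = (kg·m²·s⁻³·A⁻²) · A² = kg·m²·s⁻³.
kg·m²·s⁻³ is the base-SI form of the watt.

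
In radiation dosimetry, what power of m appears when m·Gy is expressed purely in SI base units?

3

Gy = J/kg (absorbed dose = energy per mass),
    = m²·s⁻².
Combining: m·Gy = m · (m²·s⁻²) = m³·s⁻².
The exponent of m is 3.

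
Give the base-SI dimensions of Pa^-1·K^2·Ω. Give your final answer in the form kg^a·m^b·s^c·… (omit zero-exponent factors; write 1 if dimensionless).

Pa = kg·m⁻¹·s⁻².
So Pa⁻¹ = kg⁻¹·m·s².
Ω = kg·m²·s⁻³·A⁻².
Combining: Pa⁻¹·K²·Ω = (kg⁻¹·m·s²) · K² · (kg·m²·s⁻³·A⁻²) = m³·s⁻¹·A⁻²·K².

m³·s⁻¹·A⁻²·K²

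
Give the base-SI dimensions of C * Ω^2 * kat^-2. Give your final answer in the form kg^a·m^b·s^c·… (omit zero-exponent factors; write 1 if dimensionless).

kg²·m⁴·s⁻³·A⁻³·mol⁻²

C = A·s = s·A (charge = current × time).
Ω = V/A (resistance = voltage per current),
    = kg·m²·s⁻³·A⁻².
So Ω² = kg²·m⁴·s⁻⁶·A⁻⁴.
kat = mol/s = s⁻¹·mol (catalytic activity).
So kat⁻² = s²·mol⁻².
Combining: C·Ω²·kat⁻² = (s·A) · (kg²·m⁴·s⁻⁶·A⁻⁴) · (s²·mol⁻²) = kg²·m⁴·s⁻³·A⁻³·mol⁻².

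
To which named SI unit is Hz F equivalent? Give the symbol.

S

Hz = s⁻¹.
F = kg⁻¹·m⁻²·s⁴·A².
Combining: Hz·F = s⁻¹ · (kg⁻¹·m⁻²·s⁴·A²) = kg⁻¹·m⁻²·s³·A².
kg⁻¹·m⁻²·s³·A² is the base-SI form of the siemens.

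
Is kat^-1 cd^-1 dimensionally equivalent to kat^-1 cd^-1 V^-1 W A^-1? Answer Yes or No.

Yes

Left side:
  kat = s⁻¹·mol.
  So kat⁻¹ = s·mol⁻¹.
  Combining: kat⁻¹·cd⁻¹ = (s·mol⁻¹) · cd⁻¹ = s·mol⁻¹·cd⁻¹.
Right side:
  kat = mol/s = s⁻¹·mol (catalytic activity).
  So kat⁻¹ = s·mol⁻¹.
  V = W/A (potential = power per current),
      = kg·m²·s⁻³·A⁻¹.
  So V⁻¹ = kg⁻¹·m⁻²·s³·A.
  W = J/s (power = energy per time),
      = kg·m²·s⁻³.
  Combining: kat⁻¹·cd⁻¹·V⁻¹·W·A⁻¹ = (s·mol⁻¹) · cd⁻¹ · (kg⁻¹·m⁻²·s³·A) · (kg·m²·s⁻³) · A⁻¹ = s·mol⁻¹·cd⁻¹.
Both reduce to s·mol⁻¹·cd⁻¹.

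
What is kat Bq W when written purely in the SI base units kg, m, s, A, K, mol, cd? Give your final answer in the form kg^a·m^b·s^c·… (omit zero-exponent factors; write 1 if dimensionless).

kat = s⁻¹·mol.
Bq = s⁻¹.
W = kg·m²·s⁻³.
Combining: kat·Bq·W = (s⁻¹·mol) · s⁻¹ · (kg·m²·s⁻³) = kg·m²·s⁻⁵·mol.

kg·m²·s⁻⁵·mol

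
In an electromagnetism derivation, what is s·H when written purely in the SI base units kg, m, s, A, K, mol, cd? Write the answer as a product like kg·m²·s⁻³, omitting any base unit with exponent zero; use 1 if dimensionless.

kg·m²·s⁻¹·A⁻²

H = kg·m²·s⁻²·A⁻².
Combining: s·H = s · (kg·m²·s⁻²·A⁻²) = kg·m²·s⁻¹·A⁻².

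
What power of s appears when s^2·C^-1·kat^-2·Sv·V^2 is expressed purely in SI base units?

-5

C = s·A.
So C⁻¹ = s⁻¹·A⁻¹.
kat = s⁻¹·mol.
So kat⁻² = s²·mol⁻².
Sv = m²·s⁻².
V = kg·m²·s⁻³·A⁻¹.
So V² = kg²·m⁴·s⁻⁶·A⁻².
Combining: s²·C⁻¹·kat⁻²·Sv·V² = s² · (s⁻¹·A⁻¹) · (s²·mol⁻²) · (m²·s⁻²) · (kg²·m⁴·s⁻⁶·A⁻²) = kg²·m⁶·s⁻⁵·A⁻³·mol⁻².
The exponent of s is -5.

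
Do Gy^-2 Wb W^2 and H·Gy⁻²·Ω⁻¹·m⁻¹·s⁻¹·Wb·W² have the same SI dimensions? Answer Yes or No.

Left side:
  Gy = J/kg (absorbed dose = energy per mass),
      = m²·s⁻².
  So Gy⁻² = m⁻⁴·s⁴.
  Wb = V·s (flux: a volt is a weber per second),
      = kg·m²·s⁻²·A⁻¹.
  W = J/s (power = energy per time),
      = kg·m²·s⁻³.
  So W² = kg²·m⁴·s⁻⁶.
  Combining: Gy⁻²·Wb·W² = (m⁻⁴·s⁴) · (kg·m²·s⁻²·A⁻¹) · (kg²·m⁴·s⁻⁶) = kg³·m²·s⁻⁴·A⁻¹.
Right side:
  H = kg·m²·s⁻²·A⁻².
  Gy = m²·s⁻².
  So Gy⁻² = m⁻⁴·s⁴.
  Ω = kg·m²·s⁻³·A⁻².
  So Ω⁻¹ = kg⁻¹·m⁻²·s³·A².
  Wb = kg·m²·s⁻²·A⁻¹.
  W = kg·m²·s⁻³.
  So W² = kg²·m⁴·s⁻⁶.
  Combining: H·Gy⁻²·Ω⁻¹·m⁻¹·s⁻¹·Wb·W² = (kg·m²·s⁻²·A⁻²) · (m⁻⁴·s⁴) · (kg⁻¹·m⁻²·s³·A²) · m⁻¹ · s⁻¹ · (kg·m²·s⁻²·A⁻¹) · (kg²·m⁴·s⁻⁶) = kg³·m·s⁻⁴·A⁻¹.
Left is kg³·m²·s⁻⁴·A⁻¹; right is kg³·m·s⁻⁴·A⁻¹ — different.

No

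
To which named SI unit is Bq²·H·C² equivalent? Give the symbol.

Bq = s⁻¹.
So Bq² = s⁻².
H = kg·m²·s⁻²·A⁻².
C = s·A.
So C² = s²·A².
Combining: Bq²·H·C² = s⁻² · (kg·m²·s⁻²·A⁻²) · (s²·A²) = kg·m²·s⁻².
kg·m²·s⁻² is the base-SI form of the joule.

J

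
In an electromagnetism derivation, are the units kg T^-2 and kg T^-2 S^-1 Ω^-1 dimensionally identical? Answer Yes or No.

Left side:
  T = kg·s⁻²·A⁻¹.
  So T⁻² = kg⁻²·s⁴·A².
  Combining: kg·T⁻² = kg · (kg⁻²·s⁴·A²) = kg⁻¹·s⁴·A².
Right side:
  T = kg·s⁻²·A⁻¹.
  So T⁻² = kg⁻²·s⁴·A².
  S = kg⁻¹·m⁻²·s³·A².
  So S⁻¹ = kg·m²·s⁻³·A⁻².
  Ω = kg·m²·s⁻³·A⁻².
  So Ω⁻¹ = kg⁻¹·m⁻²·s³·A².
  Combining: kg·T⁻²·S⁻¹·Ω⁻¹ = kg · (kg⁻²·s⁴·A²) · (kg·m²·s⁻³·A⁻²) · (kg⁻¹·m⁻²·s³·A²) = kg⁻¹·s⁴·A².
Both reduce to kg⁻¹·s⁴·A².

Yes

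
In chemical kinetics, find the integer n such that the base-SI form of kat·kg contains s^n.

-1

kat = mol/s = s⁻¹·mol (catalytic activity).
Combining: kat·kg = (s⁻¹·mol) · kg = kg·s⁻¹·mol.
The exponent of s is -1.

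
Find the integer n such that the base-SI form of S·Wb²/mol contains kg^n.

1

S = 1/Ω (conductance is reciprocal resistance),
    = kg⁻¹·m⁻²·s³·A².
Wb = V·s (flux: a volt is a weber per second),
    = kg·m²·s⁻²·A⁻¹.
So Wb² = kg²·m⁴·s⁻⁴·A⁻².
Combining: mol⁻¹·S·Wb² = mol⁻¹ · (kg⁻¹·m⁻²·s³·A²) · (kg²·m⁴·s⁻⁴·A⁻²) = kg·m²·s⁻¹·mol⁻¹.
The exponent of kg is 1.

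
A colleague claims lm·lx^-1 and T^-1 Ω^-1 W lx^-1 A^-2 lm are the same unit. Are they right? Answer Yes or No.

Left side:
  lm = cd.
  lx = m⁻²·cd.
  So lx⁻¹ = m²·cd⁻¹.
  Combining: lm·lx⁻¹ = cd · (m²·cd⁻¹) = m².
Right side:
  T = Wb/m² (flux density = flux per area),
      = kg·s⁻²·A⁻¹.
  So T⁻¹ = kg⁻¹·s²·A.
  Ω = V/A (resistance = voltage per current),
      = kg·m²·s⁻³·A⁻².
  So Ω⁻¹ = kg⁻¹·m⁻²·s³·A².
  W = J/s (power = energy per time),
      = kg·m²·s⁻³.
  lx = lm/m² (illuminance = luminous flux per area),
      = m⁻²·cd.
  So lx⁻¹ = m²·cd⁻¹.
  lm = cd·sr = cd (luminous flux; sr is dimensionless).
  Combining: T⁻¹·Ω⁻¹·W·lx⁻¹·A⁻²·lm = (kg⁻¹·s²·A) · (kg⁻¹·m⁻²·s³·A²) · (kg·m²·s⁻³) · (m²·cd⁻¹) · A⁻² · cd = kg⁻¹·m²·s²·A.
Left is m²; right is kg⁻¹·m²·s²·A — different.

No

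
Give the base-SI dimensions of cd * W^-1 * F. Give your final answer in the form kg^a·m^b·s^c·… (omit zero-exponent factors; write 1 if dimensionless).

W = J/s (power = energy per time),
    = kg·m²·s⁻³.
So W⁻¹ = kg⁻¹·m⁻²·s³.
F = C/V (capacitance = charge per voltage),
    = A·s/(kg·m²·s⁻³·A⁻¹) (substituting C and V),
    = kg⁻¹·m⁻²·s⁴·A².
Combining: cd·W⁻¹·F = cd · (kg⁻¹·m⁻²·s³) · (kg⁻¹·m⁻²·s⁴·A²) = kg⁻²·m⁻⁴·s⁷·A²·cd.

kg⁻²·m⁻⁴·s⁷·A²·cd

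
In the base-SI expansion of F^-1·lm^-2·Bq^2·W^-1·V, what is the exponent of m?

F = C/V (capacitance = charge per voltage),
    = A·s/(kg·m²·s⁻³·A⁻¹) (substituting C and V),
    = kg⁻¹·m⁻²·s⁴·A².
So F⁻¹ = kg·m²·s⁻⁴·A⁻².
lm = cd·sr = cd (luminous flux; sr is dimensionless).
So lm⁻² = cd⁻².
Bq = 1/s = s⁻¹ (activity is decays per second).
So Bq² = s⁻².
W = J/s (power = energy per time),
    = kg·m²·s⁻³.
So W⁻¹ = kg⁻¹·m⁻²·s³.
V = W/A (potential = power per current),
    = kg·m²·s⁻³·A⁻¹.
Combining: F⁻¹·lm⁻²·Bq²·W⁻¹·V = (kg·m²·s⁻⁴·A⁻²) · cd⁻² · s⁻² · (kg⁻¹·m⁻²·s³) · (kg·m²·s⁻³·A⁻¹) = kg·m²·s⁻⁶·A⁻³·cd⁻².
The exponent of m is 2.

2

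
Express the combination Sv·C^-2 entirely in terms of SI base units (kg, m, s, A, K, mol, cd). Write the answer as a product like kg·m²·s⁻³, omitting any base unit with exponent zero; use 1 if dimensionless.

Sv = J/kg (equivalent dose = energy per mass),
    = m²·s⁻².
C = A·s = s·A (charge = current × time).
So C⁻² = s⁻²·A⁻².
Combining: Sv·C⁻² = (m²·s⁻²) · (s⁻²·A⁻²) = m²·s⁻⁴·A⁻².

m²·s⁻⁴·A⁻²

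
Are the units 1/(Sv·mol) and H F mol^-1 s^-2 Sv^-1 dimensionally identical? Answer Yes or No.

Yes

Left side:
  Sv = m²·s⁻².
  So Sv⁻¹ = m⁻²·s².
  Combining: Sv⁻¹·mol⁻¹ = (m⁻²·s²) · mol⁻¹ = m⁻²·s²·mol⁻¹.
Right side:
  H = kg·m²·s⁻²·A⁻².
  F = kg⁻¹·m⁻²·s⁴·A².
  Sv = m²·s⁻².
  So Sv⁻¹ = m⁻²·s².
  Combining: H·F·mol⁻¹·s⁻²·Sv⁻¹ = (kg·m²·s⁻²·A⁻²) · (kg⁻¹·m⁻²·s⁴·A²) · mol⁻¹ · s⁻² · (m⁻²·s²) = m⁻²·s²·mol⁻¹.
Both reduce to m⁻²·s²·mol⁻¹.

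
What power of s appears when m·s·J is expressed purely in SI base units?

J = N·m (work = force × distance),
    = kg·m²·s⁻².
Combining: m·s·J = m · s · (kg·m²·s⁻²) = kg·m³·s⁻¹.
The exponent of s is -1.

-1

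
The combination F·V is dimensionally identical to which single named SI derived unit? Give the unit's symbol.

F = kg⁻¹·m⁻²·s⁴·A².
V = kg·m²·s⁻³·A⁻¹.
Combining: F·V = (kg⁻¹·m⁻²·s⁴·A²) · (kg·m²·s⁻³·A⁻¹) = s·A.
s·A is the base-SI form of the coulomb.

C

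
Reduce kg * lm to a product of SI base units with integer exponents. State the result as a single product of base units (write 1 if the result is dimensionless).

kg·cd

lm = cd·sr = cd (luminous flux; sr is dimensionless).
Combining: kg·lm = kg · cd = kg·cd.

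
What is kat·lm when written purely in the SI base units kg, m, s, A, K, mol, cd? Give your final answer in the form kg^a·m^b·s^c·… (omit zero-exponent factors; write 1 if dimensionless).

kat = s⁻¹·mol.
lm = cd.
Combining: kat·lm = (s⁻¹·mol) · cd = s⁻¹·mol·cd.

s⁻¹·mol·cd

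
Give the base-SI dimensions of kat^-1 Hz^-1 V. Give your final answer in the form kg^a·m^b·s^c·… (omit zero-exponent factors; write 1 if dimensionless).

kg·m²·s⁻¹·A⁻¹·mol⁻¹

kat = mol/s = s⁻¹·mol (catalytic activity).
So kat⁻¹ = s·mol⁻¹.
Hz = 1/s = s⁻¹ (frequency is cycles per second).
So Hz⁻¹ = s.
V = W/A (potential = power per current),
    = kg·m²·s⁻³·A⁻¹.
Combining: kat⁻¹·Hz⁻¹·V = (s·mol⁻¹) · s · (kg·m²·s⁻³·A⁻¹) = kg·m²·s⁻¹·A⁻¹·mol⁻¹.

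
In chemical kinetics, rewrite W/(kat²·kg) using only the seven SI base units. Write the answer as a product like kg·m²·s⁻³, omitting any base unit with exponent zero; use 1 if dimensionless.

W = kg·m²·s⁻³.
kat = s⁻¹·mol.
So kat⁻² = s²·mol⁻².
Combining: W·kat⁻²·kg⁻¹ = (kg·m²·s⁻³) · (s²·mol⁻²) · kg⁻¹ = m²·s⁻¹·mol⁻².

m²·s⁻¹·mol⁻²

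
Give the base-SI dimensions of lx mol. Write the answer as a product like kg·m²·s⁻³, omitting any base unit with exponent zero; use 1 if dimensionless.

lx = lm/m² (illuminance = luminous flux per area),
    = m⁻²·cd.
Combining: lx·mol = (m⁻²·cd) · mol = m⁻²·mol·cd.

m⁻²·mol·cd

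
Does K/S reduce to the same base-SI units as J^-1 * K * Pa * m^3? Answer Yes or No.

No

Left side:
  S = kg⁻¹·m⁻²·s³·A².
  So S⁻¹ = kg·m²·s⁻³·A⁻².
  Combining: K·S⁻¹ = K · (kg·m²·s⁻³·A⁻²) = kg·m²·s⁻³·A⁻²·K.
Right side:
  J = kg·m²·s⁻².
  So J⁻¹ = kg⁻¹·m⁻²·s².
  Pa = kg·m⁻¹·s⁻².
  Combining: J⁻¹·K·Pa·m³ = (kg⁻¹·m⁻²·s²) · K · (kg·m⁻¹·s⁻²) · m³ = K.
Left is kg·m²·s⁻³·A⁻²·K; right is K — different.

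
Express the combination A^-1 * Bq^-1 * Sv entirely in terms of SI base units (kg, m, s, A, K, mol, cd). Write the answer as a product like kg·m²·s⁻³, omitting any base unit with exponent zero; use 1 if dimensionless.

m²·s⁻¹·A⁻¹

Bq = 1/s = s⁻¹ (activity is decays per second).
So Bq⁻¹ = s.
Sv = J/kg (equivalent dose = energy per mass),
    = m²·s⁻².
Combining: A⁻¹·Bq⁻¹·Sv = A⁻¹ · s · (m²·s⁻²) = m²·s⁻¹·A⁻¹.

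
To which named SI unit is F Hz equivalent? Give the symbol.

S

F = kg⁻¹·m⁻²·s⁴·A².
Hz = s⁻¹.
Combining: F·Hz = (kg⁻¹·m⁻²·s⁴·A²) · s⁻¹ = kg⁻¹·m⁻²·s³·A².
kg⁻¹·m⁻²·s³·A² is the base-SI form of the siemens.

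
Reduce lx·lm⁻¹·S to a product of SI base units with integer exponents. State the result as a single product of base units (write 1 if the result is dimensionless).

lx = m⁻²·cd.
lm = cd.
So lm⁻¹ = cd⁻¹.
S = kg⁻¹·m⁻²·s³·A².
Combining: lx·lm⁻¹·S = (m⁻²·cd) · cd⁻¹ · (kg⁻¹·m⁻²·s³·A²) = kg⁻¹·m⁻⁴·s³·A².

kg⁻¹·m⁻⁴·s³·A²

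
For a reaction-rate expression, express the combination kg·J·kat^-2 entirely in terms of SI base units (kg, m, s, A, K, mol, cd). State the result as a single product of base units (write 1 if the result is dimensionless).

kg²·m²·mol⁻²

J = kg·m²·s⁻².
kat = s⁻¹·mol.
So kat⁻² = s²·mol⁻².
Combining: kg·J·kat⁻² = kg · (kg·m²·s⁻²) · (s²·mol⁻²) = kg²·m²·mol⁻².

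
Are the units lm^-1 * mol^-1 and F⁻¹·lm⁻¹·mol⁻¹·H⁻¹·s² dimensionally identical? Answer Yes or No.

Yes

Left side:
  lm = cd·sr = cd (luminous flux; sr is dimensionless).
  So lm⁻¹ = cd⁻¹.
  Combining: lm⁻¹·mol⁻¹ = cd⁻¹ · mol⁻¹ = mol⁻¹·cd⁻¹.
Right side:
  F = kg⁻¹·m⁻²·s⁴·A².
  So F⁻¹ = kg·m²·s⁻⁴·A⁻².
  lm = cd.
  So lm⁻¹ = cd⁻¹.
  H = kg·m²·s⁻²·A⁻².
  So H⁻¹ = kg⁻¹·m⁻²·s²·A².
  Combining: F⁻¹·lm⁻¹·mol⁻¹·H⁻¹·s² = (kg·m²·s⁻⁴·A⁻²) · cd⁻¹ · mol⁻¹ · (kg⁻¹·m⁻²·s²·A²) · s² = mol⁻¹·cd⁻¹.
Both reduce to mol⁻¹·cd⁻¹.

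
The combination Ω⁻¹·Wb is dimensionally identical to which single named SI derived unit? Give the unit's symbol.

C

Ω = kg·m²·s⁻³·A⁻².
So Ω⁻¹ = kg⁻¹·m⁻²·s³·A².
Wb = kg·m²·s⁻²·A⁻¹.
Combining: Ω⁻¹·Wb = (kg⁻¹·m⁻²·s³·A²) · (kg·m²·s⁻²·A⁻¹) = s·A.
s·A is the base-SI form of the coulomb.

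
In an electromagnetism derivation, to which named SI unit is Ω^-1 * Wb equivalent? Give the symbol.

C

Ω = V/A (resistance = voltage per current),
    = kg·m²·s⁻³·A⁻².
So Ω⁻¹ = kg⁻¹·m⁻²·s³·A².
Wb = V·s (flux: a volt is a weber per second),
    = kg·m²·s⁻²·A⁻¹.
Combining: Ω⁻¹·Wb = (kg⁻¹·m⁻²·s³·A²) · (kg·m²·s⁻²·A⁻¹) = s·A.
s·A is the base-SI form of the coulomb.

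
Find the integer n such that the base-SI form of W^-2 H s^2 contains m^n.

W = J/s (power = energy per time),
    = kg·m²·s⁻³.
So W⁻² = kg⁻²·m⁻⁴·s⁶.
H = Wb/A (inductance = flux per current),
    = kg·m²·s⁻²·A⁻².
Combining: W⁻²·H·s² = (kg⁻²·m⁻⁴·s⁶) · (kg·m²·s⁻²·A⁻²) · s² = kg⁻¹·m⁻²·s⁶·A⁻².
The exponent of m is -2.

-2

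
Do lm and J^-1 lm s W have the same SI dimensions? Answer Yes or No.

Yes

Left side:
  lm = cd·sr = cd (luminous flux; sr is dimensionless).
Right side:
  J = kg·m²·s⁻².
  So J⁻¹ = kg⁻¹·m⁻²·s².
  lm = cd.
  W = kg·m²·s⁻³.
  Combining: J⁻¹·lm·s·W = (kg⁻¹·m⁻²·s²) · cd · s · (kg·m²·s⁻³) = cd.
Both reduce to cd.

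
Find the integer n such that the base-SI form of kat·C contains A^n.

1

kat = mol/s = s⁻¹·mol (catalytic activity).
C = A·s = s·A (charge = current × time).
Combining: kat·C = (s⁻¹·mol) · (s·A) = A·mol.
The exponent of A is 1.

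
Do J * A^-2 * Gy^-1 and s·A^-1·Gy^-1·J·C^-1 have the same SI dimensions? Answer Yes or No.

Yes

Left side:
  J = kg·m²·s⁻².
  Gy = m²·s⁻².
  So Gy⁻¹ = m⁻²·s².
  Combining: J·A⁻²·Gy⁻¹ = (kg·m²·s⁻²) · A⁻² · (m⁻²·s²) = kg·A⁻².
Right side:
  Gy = J/kg (absorbed dose = energy per mass),
      = m²·s⁻².
  So Gy⁻¹ = m⁻²·s².
  J = N·m (work = force × distance),
      = kg·m²·s⁻².
  C = A·s = s·A (charge = current × time).
  So C⁻¹ = s⁻¹·A⁻¹.
  Combining: s·A⁻¹·Gy⁻¹·J·C⁻¹ = s · A⁻¹ · (m⁻²·s²) · (kg·m²·s⁻²) · (s⁻¹·A⁻¹) = kg·A⁻².
Both reduce to kg·A⁻².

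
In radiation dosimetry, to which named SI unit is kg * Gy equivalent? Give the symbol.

Gy = m²·s⁻².
Combining: kg·Gy = kg · (m²·s⁻²) = kg·m²·s⁻².
kg·m²·s⁻² is the base-SI form of the joule.

J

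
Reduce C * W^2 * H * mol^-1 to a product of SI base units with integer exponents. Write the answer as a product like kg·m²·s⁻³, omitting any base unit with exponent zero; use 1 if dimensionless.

C = A·s = s·A (charge = current × time).
W = J/s (power = energy per time),
    = kg·m²·s⁻³.
So W² = kg²·m⁴·s⁻⁶.
H = Wb/A (inductance = flux per current),
    = kg·m²·s⁻²·A⁻².
Combining: C·W²·H·mol⁻¹ = (s·A) · (kg²·m⁴·s⁻⁶) · (kg·m²·s⁻²·A⁻²) · mol⁻¹ = kg³·m⁶·s⁻⁷·A⁻¹·mol⁻¹.

kg³·m⁶·s⁻⁷·A⁻¹·mol⁻¹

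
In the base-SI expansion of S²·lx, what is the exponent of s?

S = 1/Ω (conductance is reciprocal resistance),
    = kg⁻¹·m⁻²·s³·A².
So S² = kg⁻²·m⁻⁴·s⁶·A⁴.
lx = lm/m² (illuminance = luminous flux per area),
    = m⁻²·cd.
Combining: S²·lx = (kg⁻²·m⁻⁴·s⁶·A⁴) · (m⁻²·cd) = kg⁻²·m⁻⁶·s⁶·A⁴·cd.
The exponent of s is 6.

6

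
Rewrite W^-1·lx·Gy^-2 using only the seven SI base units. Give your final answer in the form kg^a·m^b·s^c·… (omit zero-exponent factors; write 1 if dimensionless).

W = J/s (power = energy per time),
    = kg·m²·s⁻³.
So W⁻¹ = kg⁻¹·m⁻²·s³.
lx = lm/m² (illuminance = luminous flux per area),
    = m⁻²·cd.
Gy = J/kg (absorbed dose = energy per mass),
    = m²·s⁻².
So Gy⁻² = m⁻⁴·s⁴.
Combining: W⁻¹·lx·Gy⁻² = (kg⁻¹·m⁻²·s³) · (m⁻²·cd) · (m⁻⁴·s⁴) = kg⁻¹·m⁻⁸·s⁷·cd.

kg⁻¹·m⁻⁸·s⁷·cd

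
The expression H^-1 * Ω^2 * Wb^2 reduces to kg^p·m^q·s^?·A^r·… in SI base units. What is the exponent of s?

H = kg·m²·s⁻²·A⁻².
So H⁻¹ = kg⁻¹·m⁻²·s²·A².
Ω = kg·m²·s⁻³·A⁻².
So Ω² = kg²·m⁴·s⁻⁶·A⁻⁴.
Wb = kg·m²·s⁻²·A⁻¹.
So Wb² = kg²·m⁴·s⁻⁴·A⁻².
Combining: H⁻¹·Ω²·Wb² = (kg⁻¹·m⁻²·s²·A²) · (kg²·m⁴·s⁻⁶·A⁻⁴) · (kg²·m⁴·s⁻⁴·A⁻²) = kg³·m⁶·s⁻⁸·A⁻⁴.
The exponent of s is -8.

-8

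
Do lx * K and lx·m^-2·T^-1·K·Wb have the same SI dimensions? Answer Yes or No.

Yes

Left side:
  lx = m⁻²·cd.
  Combining: lx·K = (m⁻²·cd) · K = m⁻²·K·cd.
Right side:
  lx = lm/m² (illuminance = luminous flux per area),
      = m⁻²·cd.
  T = Wb/m² (flux density = flux per area),
      = kg·s⁻²·A⁻¹.
  So T⁻¹ = kg⁻¹·s²·A.
  Wb = V·s (flux: a volt is a weber per second),
      = kg·m²·s⁻²·A⁻¹.
  Combining: lx·m⁻²·T⁻¹·K·Wb = (m⁻²·cd) · m⁻² · (kg⁻¹·s²·A) · K · (kg·m²·s⁻²·A⁻¹) = m⁻²·K·cd.
Both reduce to m⁻²·K·cd.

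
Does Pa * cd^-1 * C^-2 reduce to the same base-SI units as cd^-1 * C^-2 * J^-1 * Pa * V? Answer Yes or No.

No

Left side:
  Pa = N/m² (pressure = force per area),
      = kg·m⁻¹·s⁻².
  C = A·s = s·A (charge = current × time).
  So C⁻² = s⁻²·A⁻².
  Combining: Pa·cd⁻¹·C⁻² = (kg·m⁻¹·s⁻²) · cd⁻¹ · (s⁻²·A⁻²) = kg·m⁻¹·s⁻⁴·A⁻²·cd⁻¹.
Right side:
  C = A·s = s·A (charge = current × time).
  So C⁻² = s⁻²·A⁻².
  J = N·m (work = force × distance),
      = kg·m²·s⁻².
  So J⁻¹ = kg⁻¹·m⁻²·s².
  Pa = N/m² (pressure = force per area),
      = kg·m⁻¹·s⁻².
  V = W/A (potential = power per current),
      = kg·m²·s⁻³·A⁻¹.
  Combining: cd⁻¹·C⁻²·J⁻¹·Pa·V = cd⁻¹ · (s⁻²·A⁻²) · (kg⁻¹·m⁻²·s²) · (kg·m⁻¹·s⁻²) · (kg·m²·s⁻³·A⁻¹) = kg·m⁻¹·s⁻⁵·A⁻³·cd⁻¹.
Left is kg·m⁻¹·s⁻⁴·A⁻²·cd⁻¹; right is kg·m⁻¹·s⁻⁵·A⁻³·cd⁻¹ — different.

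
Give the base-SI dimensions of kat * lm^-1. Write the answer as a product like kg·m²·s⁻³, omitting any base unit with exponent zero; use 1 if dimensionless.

s⁻¹·mol·cd⁻¹

kat = mol/s = s⁻¹·mol (catalytic activity).
lm = cd·sr = cd (luminous flux; sr is dimensionless).
So lm⁻¹ = cd⁻¹.
Combining: kat·lm⁻¹ = (s⁻¹·mol) · cd⁻¹ = s⁻¹·mol·cd⁻¹.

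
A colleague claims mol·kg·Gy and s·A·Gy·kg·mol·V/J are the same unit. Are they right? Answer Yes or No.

Yes

Left side:
  Gy = m²·s⁻².
  Combining: mol·kg·Gy = mol · kg · (m²·s⁻²) = kg·m²·s⁻²·mol.
Right side:
  J = kg·m²·s⁻².
  So J⁻¹ = kg⁻¹·m⁻²·s².
  Gy = m²·s⁻².
  V = kg·m²·s⁻³·A⁻¹.
  Combining: J⁻¹·s·A·Gy·kg·mol·V = (kg⁻¹·m⁻²·s²) · s · A · (m²·s⁻²) · kg · mol · (kg·m²·s⁻³·A⁻¹) = kg·m²·s⁻²·mol.
Both reduce to kg·m²·s⁻²·mol.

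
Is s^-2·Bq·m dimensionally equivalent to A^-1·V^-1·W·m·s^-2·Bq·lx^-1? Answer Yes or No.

No

Left side:
  Bq = 1/s = s⁻¹ (activity is decays per second).
  Combining: s⁻²·Bq·m = s⁻² · s⁻¹ · m = m·s⁻³.
Right side:
  V = kg·m²·s⁻³·A⁻¹.
  So V⁻¹ = kg⁻¹·m⁻²·s³·A.
  W = kg·m²·s⁻³.
  Bq = s⁻¹.
  lx = m⁻²·cd.
  So lx⁻¹ = m²·cd⁻¹.
  Combining: A⁻¹·V⁻¹·W·m·s⁻²·Bq·lx⁻¹ = A⁻¹ · (kg⁻¹·m⁻²·s³·A) · (kg·m²·s⁻³) · m · s⁻² · s⁻¹ · (m²·cd⁻¹) = m³·s⁻³·cd⁻¹.
Left is m·s⁻³; right is m³·s⁻³·cd⁻¹ — different.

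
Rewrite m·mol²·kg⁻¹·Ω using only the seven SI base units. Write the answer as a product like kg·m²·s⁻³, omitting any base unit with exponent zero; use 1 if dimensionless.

m³·s⁻³·A⁻²·mol²

Ω = V/A (resistance = voltage per current),
    = kg·m²·s⁻³·A⁻².
Combining: m·mol²·kg⁻¹·Ω = m · mol² · kg⁻¹ · (kg·m²·s⁻³·A⁻²) = m³·s⁻³·A⁻²·mol².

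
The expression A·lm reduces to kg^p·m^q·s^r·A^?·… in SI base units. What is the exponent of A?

lm = cd·sr = cd (luminous flux; sr is dimensionless).
Combining: A·lm = A · cd = A·cd.
The exponent of A is 1.

1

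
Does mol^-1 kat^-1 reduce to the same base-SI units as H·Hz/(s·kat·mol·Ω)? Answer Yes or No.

No

Left side:
  kat = s⁻¹·mol.
  So kat⁻¹ = s·mol⁻¹.
  Combining: mol⁻¹·kat⁻¹ = mol⁻¹ · (s·mol⁻¹) = s·mol⁻².
Right side:
  kat = mol/s = s⁻¹·mol (catalytic activity).
  So kat⁻¹ = s·mol⁻¹.
  Ω = V/A (resistance = voltage per current),
      = kg·m²·s⁻³·A⁻².
  So Ω⁻¹ = kg⁻¹·m⁻²·s³·A².
  H = Wb/A (inductance = flux per current),
      = kg·m²·s⁻²·A⁻².
  Hz = 1/s = s⁻¹ (frequency is cycles per second).
  Combining: s⁻¹·kat⁻¹·mol⁻¹·Ω⁻¹·H·Hz = s⁻¹ · (s·mol⁻¹) · mol⁻¹ · (kg⁻¹·m⁻²·s³·A²) · (kg·m²·s⁻²·A⁻²) · s⁻¹ = mol⁻².
Left is s·mol⁻²; right is mol⁻² — different.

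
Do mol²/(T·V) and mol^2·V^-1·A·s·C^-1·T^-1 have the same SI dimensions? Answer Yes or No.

Yes

Left side:
  T = Wb/m² (flux density = flux per area),
      = kg·s⁻²·A⁻¹.
  So T⁻¹ = kg⁻¹·s²·A.
  V = W/A (potential = power per current),
      = kg·m²·s⁻³·A⁻¹.
  So V⁻¹ = kg⁻¹·m⁻²·s³·A.
  Combining: mol²·T⁻¹·V⁻¹ = mol² · (kg⁻¹·s²·A) · (kg⁻¹·m⁻²·s³·A) = kg⁻²·m⁻²·s⁵·A²·mol².
Right side:
  V = kg·m²·s⁻³·A⁻¹.
  So V⁻¹ = kg⁻¹·m⁻²·s³·A.
  C = s·A.
  So C⁻¹ = s⁻¹·A⁻¹.
  T = kg·s⁻²·A⁻¹.
  So T⁻¹ = kg⁻¹·s²·A.
  Combining: mol²·V⁻¹·A·s·C⁻¹·T⁻¹ = mol² · (kg⁻¹·m⁻²·s³·A) · A · s · (s⁻¹·A⁻¹) · (kg⁻¹·s²·A) = kg⁻²·m⁻²·s⁵·A²·mol².
Both reduce to kg⁻²·m⁻²·s⁵·A²·mol².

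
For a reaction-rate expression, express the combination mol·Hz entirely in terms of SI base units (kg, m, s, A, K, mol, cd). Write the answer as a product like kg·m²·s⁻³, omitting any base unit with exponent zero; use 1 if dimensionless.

Hz = 1/s = s⁻¹ (frequency is cycles per second).
Combining: mol·Hz = mol · s⁻¹ = s⁻¹·mol.

s⁻¹·mol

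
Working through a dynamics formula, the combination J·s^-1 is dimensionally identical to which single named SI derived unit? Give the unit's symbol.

J = N·m (work = force × distance),
    = kg·m²·s⁻².
Combining: J·s⁻¹ = (kg·m²·s⁻²) · s⁻¹ = kg·m²·s⁻³.
kg·m²·s⁻³ is the base-SI form of the watt.

W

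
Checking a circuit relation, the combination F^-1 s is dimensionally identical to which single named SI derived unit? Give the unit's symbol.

F = kg⁻¹·m⁻²·s⁴·A².
So F⁻¹ = kg·m²·s⁻⁴·A⁻².
Combining: F⁻¹·s = (kg·m²·s⁻⁴·A⁻²) · s = kg·m²·s⁻³·A⁻².
kg·m²·s⁻³·A⁻² is the base-SI form of the ohm.

Ω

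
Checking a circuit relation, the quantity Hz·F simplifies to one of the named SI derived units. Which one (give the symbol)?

Hz = 1/s = s⁻¹ (frequency is cycles per second).
F = C/V (capacitance = charge per voltage),
    = A·s/(kg·m²·s⁻³·A⁻¹) (substituting C and V),
    = kg⁻¹·m⁻²·s⁴·A².
Combining: Hz·F = s⁻¹ · (kg⁻¹·m⁻²·s⁴·A²) = kg⁻¹·m⁻²·s³·A².
kg⁻¹·m⁻²·s³·A² is the base-SI form of the siemens.

S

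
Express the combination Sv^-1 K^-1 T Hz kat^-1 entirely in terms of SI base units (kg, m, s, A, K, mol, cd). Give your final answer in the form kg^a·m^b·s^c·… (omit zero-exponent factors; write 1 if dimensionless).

Sv = J/kg (equivalent dose = energy per mass),
    = m²·s⁻².
So Sv⁻¹ = m⁻²·s².
T = Wb/m² (flux density = flux per area),
    = kg·s⁻²·A⁻¹.
Hz = 1/s = s⁻¹ (frequency is cycles per second).
kat = mol/s = s⁻¹·mol (catalytic activity).
So kat⁻¹ = s·mol⁻¹.
Combining: Sv⁻¹·K⁻¹·T·Hz·kat⁻¹ = (m⁻²·s²) · K⁻¹ · (kg·s⁻²·A⁻¹) · s⁻¹ · (s·mol⁻¹) = kg·m⁻²·A⁻¹·K⁻¹·mol⁻¹.

kg·m⁻²·A⁻¹·K⁻¹·mol⁻¹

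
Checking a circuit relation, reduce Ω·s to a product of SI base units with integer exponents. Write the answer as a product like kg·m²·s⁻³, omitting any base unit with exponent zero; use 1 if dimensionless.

kg·m²·s⁻²·A⁻²

Ω = kg·m²·s⁻³·A⁻².
Combining: Ω·s = (kg·m²·s⁻³·A⁻²) · s = kg·m²·s⁻²·A⁻².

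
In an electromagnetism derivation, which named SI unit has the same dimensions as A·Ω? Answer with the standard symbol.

V

Ω = kg·m²·s⁻³·A⁻².
Combining: A·Ω = A · (kg·m²·s⁻³·A⁻²) = kg·m²·s⁻³·A⁻¹.
kg·m²·s⁻³·A⁻¹ is the base-SI form of the volt.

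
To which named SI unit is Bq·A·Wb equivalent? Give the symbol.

W

Bq = 1/s = s⁻¹ (activity is decays per second).
Wb = V·s (flux: a volt is a weber per second),
    = kg·m²·s⁻²·A⁻¹.
Combining: Bq·A·Wb = s⁻¹ · A · (kg·m²·s⁻²·A⁻¹) = kg·m²·s⁻³.
kg·m²·s⁻³ is the base-SI form of the watt.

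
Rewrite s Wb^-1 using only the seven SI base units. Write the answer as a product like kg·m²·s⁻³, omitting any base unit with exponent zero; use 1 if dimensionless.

Wb = kg·m²·s⁻²·A⁻¹.
So Wb⁻¹ = kg⁻¹·m⁻²·s²·A.
Combining: s·Wb⁻¹ = s · (kg⁻¹·m⁻²·s²·A) = kg⁻¹·m⁻²·s³·A.

kg⁻¹·m⁻²·s³·A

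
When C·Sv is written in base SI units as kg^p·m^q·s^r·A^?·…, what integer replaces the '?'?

1

C = s·A.
Sv = m²·s⁻².
Combining: C·Sv = (s·A) · (m²·s⁻²) = m²·s⁻¹·A.
The exponent of A is 1.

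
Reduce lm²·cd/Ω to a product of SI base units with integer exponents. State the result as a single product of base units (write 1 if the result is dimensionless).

kg⁻¹·m⁻²·s³·A²·cd³

lm = cd·sr = cd (luminous flux; sr is dimensionless).
So lm² = cd².
Ω = V/A (resistance = voltage per current),
    = kg·m²·s⁻³·A⁻².
So Ω⁻¹ = kg⁻¹·m⁻²·s³·A².
Combining: lm²·cd·Ω⁻¹ = cd² · cd · (kg⁻¹·m⁻²·s³·A²) = kg⁻¹·m⁻²·s³·A²·cd³.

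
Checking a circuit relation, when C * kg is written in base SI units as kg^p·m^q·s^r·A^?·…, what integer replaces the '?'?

1

C = A·s = s·A (charge = current × time).
Combining: C·kg = (s·A) · kg = kg·s·A.
The exponent of A is 1.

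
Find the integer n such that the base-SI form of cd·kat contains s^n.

kat = s⁻¹·mol.
Combining: cd·kat = cd · (s⁻¹·mol) = s⁻¹·mol·cd.
The exponent of s is -1.

-1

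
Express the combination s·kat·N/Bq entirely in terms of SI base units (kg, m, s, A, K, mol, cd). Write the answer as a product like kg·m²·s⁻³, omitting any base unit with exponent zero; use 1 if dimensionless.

kg·m·s⁻¹·mol

Bq = s⁻¹.
So Bq⁻¹ = s.
kat = s⁻¹·mol.
N = kg·m·s⁻².
Combining: s·Bq⁻¹·kat·N = s · s · (s⁻¹·mol) · (kg·m·s⁻²) = kg·m·s⁻¹·mol.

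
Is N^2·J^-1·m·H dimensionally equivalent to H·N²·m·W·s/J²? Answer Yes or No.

Left side:
  N = kg·m/s² = kg·m·s⁻² (force = mass × acceleration).
  So N² = kg²·m²·s⁻⁴.
  J = N·m (work = force × distance),
      = kg·m²·s⁻².
  So J⁻¹ = kg⁻¹·m⁻²·s².
  H = Wb/A (inductance = flux per current),
      = kg·m²·s⁻²·A⁻².
  Combining: N²·J⁻¹·m·H = (kg²·m²·s⁻⁴) · (kg⁻¹·m⁻²·s²) · m · (kg·m²·s⁻²·A⁻²) = kg²·m³·s⁻⁴·A⁻².
Right side:
  H = Wb/A (inductance = flux per current),
      = kg·m²·s⁻²·A⁻².
  N = kg·m/s² = kg·m·s⁻² (force = mass × acceleration).
  So N² = kg²·m²·s⁻⁴.
  J = N·m (work = force × distance),
      = kg·m²·s⁻².
  So J⁻² = kg⁻²·m⁻⁴·s⁴.
  W = J/s (power = energy per time),
      = kg·m²·s⁻³.
  Combining: H·N²·J⁻²·m·W·s = (kg·m²·s⁻²·A⁻²) · (kg²·m²·s⁻⁴) · (kg⁻²·m⁻⁴·s⁴) · m · (kg·m²·s⁻³) · s = kg²·m³·s⁻⁴·A⁻².
Both reduce to kg²·m³·s⁻⁴·A⁻².

Yes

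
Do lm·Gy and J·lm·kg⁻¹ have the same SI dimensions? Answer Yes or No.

Yes

Left side:
  lm = cd.
  Gy = m²·s⁻².
  Combining: lm·Gy = cd · (m²·s⁻²) = m²·s⁻²·cd.
Right side:
  J = kg·m²·s⁻².
  lm = cd.
  Combining: J·lm·kg⁻¹ = (kg·m²·s⁻²) · cd · kg⁻¹ = m²·s⁻²·cd.
Both reduce to m²·s⁻²·cd.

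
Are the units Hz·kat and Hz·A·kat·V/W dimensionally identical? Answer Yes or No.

Yes

Left side:
  Hz = 1/s = s⁻¹ (frequency is cycles per second).
  kat = mol/s = s⁻¹·mol (catalytic activity).
  Combining: Hz·kat = s⁻¹ · (s⁻¹·mol) = s⁻²·mol.
Right side:
  Hz = 1/s = s⁻¹ (frequency is cycles per second).
  W = J/s (power = energy per time),
      = kg·m²·s⁻³.
  So W⁻¹ = kg⁻¹·m⁻²·s³.
  kat = mol/s = s⁻¹·mol (catalytic activity).
  V = W/A (potential = power per current),
      = kg·m²·s⁻³·A⁻¹.
  Combining: Hz·W⁻¹·A·kat·V = s⁻¹ · (kg⁻¹·m⁻²·s³) · A · (s⁻¹·mol) · (kg·m²·s⁻³·A⁻¹) = s⁻²·mol.
Both reduce to s⁻²·mol.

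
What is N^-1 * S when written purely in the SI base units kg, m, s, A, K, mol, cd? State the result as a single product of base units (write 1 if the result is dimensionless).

N = kg·m·s⁻².
So N⁻¹ = kg⁻¹·m⁻¹·s².
S = kg⁻¹·m⁻²·s³·A².
Combining: N⁻¹·S = (kg⁻¹·m⁻¹·s²) · (kg⁻¹·m⁻²·s³·A²) = kg⁻²·m⁻³·s⁵·A².

kg⁻²·m⁻³·s⁵·A²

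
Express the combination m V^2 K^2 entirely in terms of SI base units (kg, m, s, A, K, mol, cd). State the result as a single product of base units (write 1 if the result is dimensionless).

V = W/A (potential = power per current),
    = kg·m²·s⁻³·A⁻¹.
So V² = kg²·m⁴·s⁻⁶·A⁻².
Combining: m·V²·K² = m · (kg²·m⁴·s⁻⁶·A⁻²) · K² = kg²·m⁵·s⁻⁶·A⁻²·K².

kg²·m⁵·s⁻⁶·A⁻²·K²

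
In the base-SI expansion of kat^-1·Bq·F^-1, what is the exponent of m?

2

kat = mol/s = s⁻¹·mol (catalytic activity).
So kat⁻¹ = s·mol⁻¹.
Bq = 1/s = s⁻¹ (activity is decays per second).
F = C/V (capacitance = charge per voltage),
    = A·s/(kg·m²·s⁻³·A⁻¹) (substituting C and V),
    = kg⁻¹·m⁻²·s⁴·A².
So F⁻¹ = kg·m²·s⁻⁴·A⁻².
Combining: kat⁻¹·Bq·F⁻¹ = (s·mol⁻¹) · s⁻¹ · (kg·m²·s⁻⁴·A⁻²) = kg·m²·s⁻⁴·A⁻²·mol⁻¹.
The exponent of m is 2.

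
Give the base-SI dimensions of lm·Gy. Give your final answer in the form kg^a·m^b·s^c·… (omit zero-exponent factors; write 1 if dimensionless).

m²·s⁻²·cd

lm = cd.
Gy = m²·s⁻².
Combining: lm·Gy = cd · (m²·s⁻²) = m²·s⁻²·cd.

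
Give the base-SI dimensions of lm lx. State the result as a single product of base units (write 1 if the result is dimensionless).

m⁻²·cd²

lm = cd·sr = cd (luminous flux; sr is dimensionless).
lx = lm/m² (illuminance = luminous flux per area),
    = m⁻²·cd.
Combining: lm·lx = cd · (m⁻²·cd) = m⁻²·cd².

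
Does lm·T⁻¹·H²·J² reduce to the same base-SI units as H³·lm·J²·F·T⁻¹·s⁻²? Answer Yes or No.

Yes

Left side:
  lm = cd·sr = cd (luminous flux; sr is dimensionless).
  T = Wb/m² (flux density = flux per area),
      = kg·s⁻²·A⁻¹.
  So T⁻¹ = kg⁻¹·s²·A.
  H = Wb/A (inductance = flux per current),
      = kg·m²·s⁻²·A⁻².
  So H² = kg²·m⁴·s⁻⁴·A⁻⁴.
  J = N·m (work = force × distance),
      = kg·m²·s⁻².
  So J² = kg²·m⁴·s⁻⁴.
  Combining: lm·T⁻¹·H²·J² = cd · (kg⁻¹·s²·A) · (kg²·m⁴·s⁻⁴·A⁻⁴) · (kg²·m⁴·s⁻⁴) = kg³·m⁸·s⁻⁶·A⁻³·cd.
Right side:
  H = Wb/A (inductance = flux per current),
      = kg·m²·s⁻²·A⁻².
  So H³ = kg³·m⁶·s⁻⁶·A⁻⁶.
  lm = cd·sr = cd (luminous flux; sr is dimensionless).
  J = N·m (work = force × distance),
      = kg·m²·s⁻².
  So J² = kg²·m⁴·s⁻⁴.
  F = C/V (capacitance = charge per voltage),
      = A·s/(kg·m²·s⁻³·A⁻¹) (substituting C and V),
      = kg⁻¹·m⁻²·s⁴·A².
  T = Wb/m² (flux density = flux per area),
      = kg·s⁻²·A⁻¹.
  So T⁻¹ = kg⁻¹·s²·A.
  Combining: H³·lm·J²·F·T⁻¹·s⁻² = (kg³·m⁶·s⁻⁶·A⁻⁶) · cd · (kg²·m⁴·s⁻⁴) · (kg⁻¹·m⁻²·s⁴·A²) · (kg⁻¹·s²·A) · s⁻² = kg³·m⁸·s⁻⁶·A⁻³·cd.
Both reduce to kg³·m⁸·s⁻⁶·A⁻³·cd.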